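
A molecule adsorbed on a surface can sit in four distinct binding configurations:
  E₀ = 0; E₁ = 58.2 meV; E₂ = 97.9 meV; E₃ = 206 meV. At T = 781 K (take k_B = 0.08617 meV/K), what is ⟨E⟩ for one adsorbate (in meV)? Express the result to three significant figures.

k_BT = 0.08617 × 781 K = 67.299 meV.
Eᵢ/kT = 0, 0.86480, 1.4547, 3.0610.
Z = Σ e^(−Eᵢ/kT) = e^(−0) + e^(−0.86480) + e^(−1.4547) + e^(−3.0610) = 1.0000 + 0.42114 + 0.23347 + 0.046841 = 1.7015.
⟨E⟩ = Σ Eᵢ e^(−Eᵢ/kT) / Z = (0·1.0000 + 58.2·0.42114 + 97.9·0.23347 + 206·0.046841) / 1.7015 = 33.5 meV.

33.5 meV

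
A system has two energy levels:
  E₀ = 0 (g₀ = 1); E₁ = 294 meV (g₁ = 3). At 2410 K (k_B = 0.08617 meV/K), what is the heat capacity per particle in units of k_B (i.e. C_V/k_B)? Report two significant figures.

0.49

k_BT = 0.08617 × 2410 K = 207.7 meV.
Eᵢ/kT = 0, 1.416.
Z = Σ gᵢe^(−Eᵢ/kT) = 1·e^(−0) + 3·e^(−1.416) = 1.000 + 0.7280 = 1.728.
⟨E⟩ = 123.9 meV, ⟨E²⟩ = 36420 meV².
C_V/k_B = (⟨E²⟩ − ⟨E⟩²)/(kT)² = (36420 − 15350)/43140 = 0.49.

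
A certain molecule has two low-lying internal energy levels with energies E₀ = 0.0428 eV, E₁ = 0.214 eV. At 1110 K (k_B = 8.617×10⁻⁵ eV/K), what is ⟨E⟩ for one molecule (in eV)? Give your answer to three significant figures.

k_BT = 8.617×10⁻⁵ × 1110 K = 0.095649 eV.
Eᵢ/kT = 0.44747, 2.2373.
Z = Σ e^(−Eᵢ/kT) = e^(−0.44747) + e^(−2.2373) = 0.63924 + 0.10675 = 0.74599.
⟨E⟩ = Σ Eᵢ e^(−Eᵢ/kT) / Z = (0.0428·0.63924 + 0.214·0.10675) / 0.74599 = 0.0673 eV.

0.0673 eV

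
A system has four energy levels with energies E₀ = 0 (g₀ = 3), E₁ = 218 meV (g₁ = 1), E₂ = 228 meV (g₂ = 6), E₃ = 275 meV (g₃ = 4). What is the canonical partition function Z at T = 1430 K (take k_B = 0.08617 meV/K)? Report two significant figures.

k_BT = 0.08617 × 1430 K = 123.2 meV.
Eᵢ/kT = 0, 1.769, 1.851, 2.232.
Z = Σ gᵢe^(−Eᵢ/kT) = 3·e^(−0) + 1·e^(−1.769) + 6·e^(−1.851) + 4·e^(−2.232) = 3.000 + 0.1705 + 0.9425 + 0.4293 = 4.542.

Z = 4.5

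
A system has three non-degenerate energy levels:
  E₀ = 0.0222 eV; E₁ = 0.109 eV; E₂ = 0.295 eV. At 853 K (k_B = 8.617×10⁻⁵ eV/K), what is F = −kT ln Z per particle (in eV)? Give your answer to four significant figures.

0.001159 eV

k_BT = 8.617×10⁻⁵ × 853 K = 0.0735030 eV.
Eᵢ/kT = 0.302028, 1.48293, 4.01344.
Z = Σ e^(−Eᵢ/kT) = e^(−0.302028) + e^(−1.48293) + e^(−4.01344) = 0.739317 + 0.226972 + 0.0180711 = 0.984360.
F = −kT ln Z = −0.0735030 × ln(0.984360) = −0.0735030 × -0.0157636 = 0.001159 eV.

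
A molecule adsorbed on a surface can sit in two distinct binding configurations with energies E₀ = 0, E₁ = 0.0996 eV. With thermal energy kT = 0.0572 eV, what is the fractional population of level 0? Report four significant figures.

0.8508

Eᵢ/kT = 0, 1.74126.
Z = Σ e^(−Eᵢ/kT) = e^(−0) + e^(−1.74126) = 1.00000 + 0.175299 = 1.17530.
P₀ = e^(−E₀/kT) / Z = 1.00000/1.17530 = 0.8508.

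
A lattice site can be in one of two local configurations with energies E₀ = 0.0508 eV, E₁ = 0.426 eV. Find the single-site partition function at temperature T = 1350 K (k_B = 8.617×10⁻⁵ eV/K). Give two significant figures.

Z = 0.67

k_BT = 8.617×10⁻⁵ × 1350 K = 0.1163 eV.
Eᵢ/kT = 0.4368, 3.663.
Z = Σ e^(−Eᵢ/kT) = e^(−0.4368) + e^(−3.663) = 0.6461 + 0.02566 = 0.6718.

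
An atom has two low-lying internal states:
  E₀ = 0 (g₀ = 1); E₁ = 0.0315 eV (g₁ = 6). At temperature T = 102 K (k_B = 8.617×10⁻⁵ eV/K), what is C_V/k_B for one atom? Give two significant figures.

k_BT = 8.617×10⁻⁵ × 102 K = 0.008789 eV.
Eᵢ/kT = 0, 3.584.
Z = Σ gᵢe^(−Eᵢ/kT) = 1·e^(−0) + 6·e^(−3.584) = 1.000 + 0.1666 = 1.167.
⟨E⟩ = 0.004497 eV, ⟨E²⟩ = 0.0001417 eV².
C_V/k_B = (⟨E²⟩ − ⟨E⟩²)/(kT)² = (0.0001417 − 0.00002022)/0.00007725 = 1.6.

1.6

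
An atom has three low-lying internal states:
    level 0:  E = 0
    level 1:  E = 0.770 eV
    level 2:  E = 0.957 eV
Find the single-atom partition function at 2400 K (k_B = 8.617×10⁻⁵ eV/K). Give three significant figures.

Z = 1.03

k_BT = 8.617×10⁻⁵ × 2400 K = 0.20681 eV.
Eᵢ/kT = 0, 3.7232, 4.6274.
Z = Σ e^(−Eᵢ/kT) = e^(−0) + e^(−3.7232) + e^(−4.6274) = 1.0000 + 0.024157 + 0.0097802 = 1.0339.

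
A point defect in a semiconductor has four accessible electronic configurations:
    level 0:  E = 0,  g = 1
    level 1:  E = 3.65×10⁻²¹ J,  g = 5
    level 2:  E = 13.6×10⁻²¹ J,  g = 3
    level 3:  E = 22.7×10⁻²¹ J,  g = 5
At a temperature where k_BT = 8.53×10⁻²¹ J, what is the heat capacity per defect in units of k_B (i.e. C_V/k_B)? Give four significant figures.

Eᵢ/kT = 0, 0.427902, 1.59437, 2.66120.
Z = Σ gᵢe^(−Eᵢ/kT) = 1·e^(−0) + 5·e^(−0.427902) + 3·e^(−1.59437) + 5·e^(−2.66120) = 1.00000 + 3.25938 + 0.609109 + 0.349322 = 5.21781.
⟨E⟩ = 5.38736, ⟨E²⟩ = 64.4113.
C_V/k_B = (⟨E²⟩ − ⟨E⟩²)/(kT)² = (64.4113 − 29.0236)/72.7609 = 0.4864.

0.4864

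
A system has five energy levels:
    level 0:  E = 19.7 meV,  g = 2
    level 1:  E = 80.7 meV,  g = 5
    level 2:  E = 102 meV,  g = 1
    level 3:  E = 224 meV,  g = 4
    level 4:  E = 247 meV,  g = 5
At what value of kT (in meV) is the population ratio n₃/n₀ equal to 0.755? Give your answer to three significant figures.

210 meV

n₃/n₀ = (g₃/g₀) exp[−(E₃−E₀)/kT] = 0.755.
⇒ (E₃−E₀)/kT = ln((4/2)/0.755) = ln(2.6490) = 0.97418.
kT = 204.3 meV / 0.97418 = 210 meV.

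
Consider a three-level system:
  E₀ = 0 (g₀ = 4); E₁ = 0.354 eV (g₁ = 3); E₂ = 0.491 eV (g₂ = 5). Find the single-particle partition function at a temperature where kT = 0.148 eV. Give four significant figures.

Eᵢ/kT = 0, 2.39189, 3.31757.
Z = Σ gᵢe^(−Eᵢ/kT) = 4·e^(−0) + 3·e^(−2.39189) + 5·e^(−3.31757) = 4.00000 + 0.274370 + 0.181204 = 4.45557.

Z = 4.456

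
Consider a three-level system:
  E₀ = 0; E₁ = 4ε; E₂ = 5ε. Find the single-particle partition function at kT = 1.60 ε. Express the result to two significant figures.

Z = 1.1

Eᵢ/kT = 0, 2.500, 3.125.
Z = Σ e^(−Eᵢ/kT) = e^(−0) + e^(−2.500) + e^(−3.125) = 1.000 + 0.08208 + 0.04394 = 1.126.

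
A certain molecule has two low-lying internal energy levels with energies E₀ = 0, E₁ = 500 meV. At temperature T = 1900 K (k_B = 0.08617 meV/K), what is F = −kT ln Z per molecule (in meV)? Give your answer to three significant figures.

k_BT = 0.08617 × 1900 K = 163.72 meV.
Eᵢ/kT = 0, 3.0540.
Z = Σ e^(−Eᵢ/kT) = e^(−0) + e^(−3.0540) = 1.0000 + 0.047170 = 1.0472.
F = −kT ln Z = −163.72 × ln(1.0472) = −163.72 × 0.046120 = -7.55 meV.

-7.55 meV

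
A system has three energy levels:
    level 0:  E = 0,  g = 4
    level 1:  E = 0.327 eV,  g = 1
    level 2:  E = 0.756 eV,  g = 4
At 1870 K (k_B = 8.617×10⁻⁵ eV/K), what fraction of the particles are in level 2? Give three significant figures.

0.00880

k_BT = 8.617×10⁻⁵ × 1870 K = 0.16114 eV.
Eᵢ/kT = 0, 2.0293, 4.6916.
Z = Σ gᵢe^(−Eᵢ/kT) = 4·e^(−0) + 1·e^(−2.0293) + 4·e^(−4.6916) = 4.0000 + 0.13143 + 0.036688 = 4.1681.
P₂ = g₂ e^(−E₂/kT) / Z = 0.036688/4.1681 = 0.00880.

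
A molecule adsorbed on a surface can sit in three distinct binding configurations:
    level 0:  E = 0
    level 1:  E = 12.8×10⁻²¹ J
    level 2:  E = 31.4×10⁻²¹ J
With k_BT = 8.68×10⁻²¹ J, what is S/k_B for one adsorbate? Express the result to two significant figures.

Eᵢ/kT = 0, 1.475, 3.618.
Z = Σ e^(−Eᵢ/kT) = e^(−0) + e^(−1.475) + e^(−3.618) = 1.000 + 0.2288 + 0.02684 = 1.256.
⟨E⟩ = Σ EᵢPᵢ = 3.003 ×10⁻²¹ J.
S/k_B = ln Z + ⟨E⟩/kT = ln(1.256) + 3.003/8.68 = 0.2279 + 0.3460 = 0.57.

0.57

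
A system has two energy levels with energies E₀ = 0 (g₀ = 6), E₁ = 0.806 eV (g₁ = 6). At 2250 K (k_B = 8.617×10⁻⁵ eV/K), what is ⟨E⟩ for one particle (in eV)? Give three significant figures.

k_BT = 8.617×10⁻⁵ × 2250 K = 0.19388 eV.
Eᵢ/kT = 0, 4.1572.
Z = Σ gᵢe^(−Eᵢ/kT) = 6·e^(−0) + 6·e^(−4.1572) = 6.0000 + 0.093908 = 6.0939.
⟨E⟩ = Σ Eᵢ gᵢe^(−Eᵢ/kT) / Z = (0·6.0000 + 0.806·0.093908) / 6.0939 = 0.0124 eV.

0.0124 eV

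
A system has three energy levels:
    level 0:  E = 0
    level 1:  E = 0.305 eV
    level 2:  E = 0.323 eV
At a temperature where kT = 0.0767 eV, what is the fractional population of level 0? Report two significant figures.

0.97

Eᵢ/kT = 0, 3.977, 4.211.
Z = Σ e^(−Eᵢ/kT) = e^(−0) + e^(−3.977) + e^(−4.211) = 1.000 + 0.01874 + 0.01483 = 1.034.
P₀ = e^(−E₀/kT) / Z = 1.000/1.034 = 0.97.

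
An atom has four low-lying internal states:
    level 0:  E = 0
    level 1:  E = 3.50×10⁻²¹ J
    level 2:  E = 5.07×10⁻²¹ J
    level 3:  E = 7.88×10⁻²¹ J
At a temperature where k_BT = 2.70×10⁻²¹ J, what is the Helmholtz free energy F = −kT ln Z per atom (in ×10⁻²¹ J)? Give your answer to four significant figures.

-1.059 ×10⁻²¹ J

Eᵢ/kT = 0, 1.29630, 1.87778, 2.91852.
Z = Σ e^(−Eᵢ/kT) = e^(−0) + e^(−1.29630) + e^(−1.87778) + e^(−2.91852) = 1.00000 + 0.273542 + 0.152929 + 0.0540136 = 1.48048.
F = −kT ln Z = −2.70 × ln(1.48048) = −2.70 × 0.392366 = -1.059 ×10⁻²¹ J.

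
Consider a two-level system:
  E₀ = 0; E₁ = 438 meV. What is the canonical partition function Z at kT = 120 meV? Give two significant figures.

Eᵢ/kT = 0, 3.650.
Z = Σ e^(−Eᵢ/kT) = e^(−0) + e^(−3.650) = 1.000 + 0.02599 = 1.026.

Z = 1.0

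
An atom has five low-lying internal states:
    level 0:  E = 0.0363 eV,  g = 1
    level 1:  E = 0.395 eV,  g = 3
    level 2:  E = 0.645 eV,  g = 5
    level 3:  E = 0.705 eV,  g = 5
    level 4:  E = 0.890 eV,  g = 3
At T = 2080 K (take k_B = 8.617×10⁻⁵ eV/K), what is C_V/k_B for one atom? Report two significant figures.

k_BT = 8.617×10⁻⁵ × 2080 K = 0.1792 eV.
Eᵢ/kT = 0.2026, 2.204, 3.599, 3.934, 4.967.
Z = Σ gᵢe^(−Eᵢ/kT) = 1·e^(−0.2026) + 3·e^(−2.204) + 5·e^(−3.599) + 5·e^(−3.934) + 3·e^(−4.967) = 0.8166 + 0.3311 + 0.1368 + 0.09783 + 0.02089 = 1.403.
⟨E⟩ = 0.2396 eV, ⟨E²⟩ = 0.1246 eV².
C_V/k_B = (⟨E²⟩ − ⟨E⟩²)/(kT)² = (0.1246 − 0.05741)/0.03211 = 2.1.

2.1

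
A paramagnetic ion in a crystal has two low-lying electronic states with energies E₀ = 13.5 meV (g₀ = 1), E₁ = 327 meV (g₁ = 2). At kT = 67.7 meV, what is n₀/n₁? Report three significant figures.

n₀/n₁ = (g₀/g₁) exp[−(E₀−E₁)/kT] = (1/2) × exp(−(-313.5 meV)/(67.7 meV)) = (1/2) × exp(4.6307) = 51.3.

51.3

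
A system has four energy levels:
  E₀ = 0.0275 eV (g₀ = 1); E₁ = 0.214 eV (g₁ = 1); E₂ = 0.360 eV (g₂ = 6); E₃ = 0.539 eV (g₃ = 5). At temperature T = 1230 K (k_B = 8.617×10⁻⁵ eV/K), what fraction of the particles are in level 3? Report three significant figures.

k_BT = 8.617×10⁻⁵ × 1230 K = 0.10599 eV.
Eᵢ/kT = 0.25946, 2.0191, 3.3965, 5.0854.
Z = Σ gᵢe^(−Eᵢ/kT) = 1·e^(−0.25946) + 1·e^(−2.0191) + 6·e^(−3.3965) + 5·e^(−5.0854) = 0.77147 + 0.13277 + 0.20094 + 0.030932 = 1.1361.
P₃ = g₃ e^(−E₃/kT) / Z = 0.030932/1.1361 = 0.0272.

0.0272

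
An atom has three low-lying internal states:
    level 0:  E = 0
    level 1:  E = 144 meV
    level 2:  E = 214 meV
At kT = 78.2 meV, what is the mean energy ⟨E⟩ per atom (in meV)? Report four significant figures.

30.00 meV

Eᵢ/kT = 0, 1.84143, 2.73657.
Z = Σ e^(−Eᵢ/kT) = e^(−0) + e^(−1.84143) + e^(−2.73657) = 1.00000 + 0.158590 + 0.0647922 = 1.22338.
⟨E⟩ = Σ Eᵢ e^(−Eᵢ/kT) / Z = (0·1.00000 + 144·0.158590 + 214·0.0647922) / 1.22338 = 30.00 meV.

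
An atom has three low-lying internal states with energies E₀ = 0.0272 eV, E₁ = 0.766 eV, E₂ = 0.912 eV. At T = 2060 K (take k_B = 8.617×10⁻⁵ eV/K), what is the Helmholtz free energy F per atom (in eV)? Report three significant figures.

k_BT = 8.617×10⁻⁵ × 2060 K = 0.17751 eV.
Eᵢ/kT = 0.15323, 4.3152, 5.1377.
Z = Σ e^(−Eᵢ/kT) = e^(−0.15323) + e^(−4.3152) + e^(−5.1377) = 0.85793 + 0.013364 + 0.0058712 = 0.87717.
F = −kT ln Z = −0.17751 × ln(0.87717) = −0.17751 × -0.13105 = 0.0233 eV.

0.0233 eV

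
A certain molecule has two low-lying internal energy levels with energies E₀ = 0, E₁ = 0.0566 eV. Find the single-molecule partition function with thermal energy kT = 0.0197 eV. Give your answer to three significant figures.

Eᵢ/kT = 0, 2.8731.
Z = Σ e^(−Eᵢ/kT) = e^(−0) + e^(−2.8731) = 1.0000 + 0.056523 = 1.0565.

Z = 1.06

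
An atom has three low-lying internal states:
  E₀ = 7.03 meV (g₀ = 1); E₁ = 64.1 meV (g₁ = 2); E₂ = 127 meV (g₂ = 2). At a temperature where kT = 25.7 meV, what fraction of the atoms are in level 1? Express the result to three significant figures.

0.176

Eᵢ/kT = 0.27354, 2.4942, 4.9416.
Z = Σ gᵢe^(−Eᵢ/kT) = 1·e^(−0.27354) + 2·e^(−2.4942) + 2·e^(−4.9416) = 0.76068 + 0.16512 + 0.014286 = 0.94009.
P₁ = g₁ e^(−E₁/kT) / Z = 0.16512/0.94009 = 0.176.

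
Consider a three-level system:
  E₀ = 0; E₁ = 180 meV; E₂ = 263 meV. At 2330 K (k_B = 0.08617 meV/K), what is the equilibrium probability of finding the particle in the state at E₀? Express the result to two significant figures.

k_BT = 0.08617 × 2330 K = 200.8 meV.
Eᵢ/kT = 0, 0.8964, 1.310.
Z = Σ e^(−Eᵢ/kT) = e^(−0) + e^(−0.8964) + e^(−1.310) = 1.000 + 0.4080 + 0.2698 = 1.678.
P₀ = e^(−E₀/kT) / Z = 1.000/1.678 = 0.60.

0.60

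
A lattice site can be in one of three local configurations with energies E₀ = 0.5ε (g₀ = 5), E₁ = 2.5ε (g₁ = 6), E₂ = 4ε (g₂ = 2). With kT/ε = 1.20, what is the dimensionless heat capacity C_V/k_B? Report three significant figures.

Eᵢ/kT = 0.41667, 2.0833, 3.3333.
Z = Σ gᵢe^(−Eᵢ/kT) = 5·e^(−0.41667) + 6·e^(−2.0833) + 2·e^(−3.3333) = 3.2962 + 0.74711 + 0.071350 = 4.1147.
⟨E⟩ = 0.92383 ε, ⟨E²⟩ = 1.6125 ε².
C_V/k_B = (⟨E²⟩ − ⟨E⟩²)/(kT)² = (1.6125 − 0.85346)/1.4400 = 0.527.

0.527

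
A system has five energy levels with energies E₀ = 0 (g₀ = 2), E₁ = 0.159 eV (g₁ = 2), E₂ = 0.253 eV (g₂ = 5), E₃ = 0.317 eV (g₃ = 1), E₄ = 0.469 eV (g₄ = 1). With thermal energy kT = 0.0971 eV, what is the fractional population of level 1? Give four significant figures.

Eᵢ/kT = 0, 1.63749, 2.60556, 3.26468, 4.83007.
Z = Σ gᵢe^(−Eᵢ/kT) = 2·e^(−0) + 2·e^(−1.63749) + 5·e^(−2.60556) + 1·e^(−3.26468) + 1·e^(−4.83007) = 2.00000 + 0.388935 + 0.369309 + 0.0382092 + 0.00798596 = 2.80444.
P₁ = g₁ e^(−E₁/kT) / Z = 0.388935/2.80444 = 0.1387.

0.1387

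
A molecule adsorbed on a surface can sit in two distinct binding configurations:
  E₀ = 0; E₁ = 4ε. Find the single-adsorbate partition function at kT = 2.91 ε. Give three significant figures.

Eᵢ/kT = 0, 1.3746.
Z = Σ e^(−Eᵢ/kT) = e^(−0) + e^(−1.3746) = 1.0000 + 0.25294 = 1.2529.

Z = 1.25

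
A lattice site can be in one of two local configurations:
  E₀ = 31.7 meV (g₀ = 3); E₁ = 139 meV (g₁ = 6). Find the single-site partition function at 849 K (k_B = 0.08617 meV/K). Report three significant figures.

k_BT = 0.08617 × 849 K = 73.158 meV.
Eᵢ/kT = 0.43331, 1.9000.
Z = Σ gᵢe^(−Eᵢ/kT) = 3·e^(−0.43331) + 6·e^(−1.9000) = 1.9451 + 0.89741 = 2.8425.

Z = 2.84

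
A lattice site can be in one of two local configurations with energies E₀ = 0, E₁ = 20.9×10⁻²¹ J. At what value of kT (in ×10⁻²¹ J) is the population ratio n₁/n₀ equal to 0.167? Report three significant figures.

11.7 ×10⁻²¹ J

n₁/n₀ = exp[−(E₁−E₀)/kT] = 0.167.
⇒ (E₁−E₀)/kT = ln(1/0.167) = ln(5.9880) = 1.7898.
kT = 20.9 ×10⁻²¹ J / 1.7898 = 11.7 ×10⁻²¹ J.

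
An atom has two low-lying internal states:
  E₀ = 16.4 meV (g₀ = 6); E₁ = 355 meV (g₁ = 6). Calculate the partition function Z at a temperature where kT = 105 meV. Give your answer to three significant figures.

Eᵢ/kT = 0.15619, 3.3810.
Z = Σ gᵢe^(−Eᵢ/kT) = 6·e^(−0.15619) + 6·e^(−3.3810) = 5.1324 + 0.20408 = 5.3365.

Z = 5.34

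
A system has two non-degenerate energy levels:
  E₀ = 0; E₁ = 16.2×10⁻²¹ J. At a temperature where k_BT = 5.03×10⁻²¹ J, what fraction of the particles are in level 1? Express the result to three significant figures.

0.0384

Eᵢ/kT = 0, 3.2207.
Z = Σ e^(−Eᵢ/kT) = e^(−0) + e^(−3.2207) = 1.0000 + 0.039927 = 1.0399.
P₁ = e^(−E₁/kT) / Z = 0.039927/1.0399 = 0.0384.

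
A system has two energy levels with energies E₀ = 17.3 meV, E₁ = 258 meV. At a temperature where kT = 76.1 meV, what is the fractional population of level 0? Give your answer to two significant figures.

Eᵢ/kT = 0.2273, 3.390.
Z = Σ e^(−Eᵢ/kT) = e^(−0.2273) + e^(−3.390) = 0.7967 + 0.03371 = 0.8304.
P₀ = e^(−E₀/kT) / Z = 0.7967/0.8304 = 0.96.

0.96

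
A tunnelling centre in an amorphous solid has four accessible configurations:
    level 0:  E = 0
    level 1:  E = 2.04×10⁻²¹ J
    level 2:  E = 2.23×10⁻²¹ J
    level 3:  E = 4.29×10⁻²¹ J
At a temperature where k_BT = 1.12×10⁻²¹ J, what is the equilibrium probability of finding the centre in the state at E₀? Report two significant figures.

0.76

Eᵢ/kT = 0, 1.821, 1.991, 3.830.
Z = Σ e^(−Eᵢ/kT) = e^(−0) + e^(−1.821) + e^(−1.991) + e^(−3.830) = 1.000 + 0.1619 + 0.1366 + 0.02171 = 1.320.
P₀ = e^(−E₀/kT) / Z = 1.000/1.320 = 0.76.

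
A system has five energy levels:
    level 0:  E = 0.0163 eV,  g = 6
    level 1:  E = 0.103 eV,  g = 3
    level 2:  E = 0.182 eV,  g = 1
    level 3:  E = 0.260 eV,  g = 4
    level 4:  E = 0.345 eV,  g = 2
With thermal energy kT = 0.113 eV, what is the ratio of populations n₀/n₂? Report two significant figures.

26

n₀/n₂ = (g₀/g₂) exp[−(E₀−E₂)/kT] = (6/1) × exp(−(-0.1657 eV)/(0.113 eV)) = (6/1) × exp(1.466) = 26.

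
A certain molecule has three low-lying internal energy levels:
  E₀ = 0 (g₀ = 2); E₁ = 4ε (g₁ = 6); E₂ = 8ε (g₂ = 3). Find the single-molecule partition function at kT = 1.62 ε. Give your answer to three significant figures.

Eᵢ/kT = 0, 2.4691, 4.9383.
Z = Σ gᵢe^(−Eᵢ/kT) = 2·e^(−0) + 6·e^(−2.4691) + 3·e^(−4.9383) = 2.0000 + 0.50797 + 0.021500 = 2.5295.

Z = 2.53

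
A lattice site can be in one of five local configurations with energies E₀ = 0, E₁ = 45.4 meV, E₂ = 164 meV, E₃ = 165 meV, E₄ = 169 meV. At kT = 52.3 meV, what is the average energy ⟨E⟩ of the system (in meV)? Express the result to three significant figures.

25.8 meV

Eᵢ/kT = 0, 0.86807, 3.1358, 3.1549, 3.2314.
Z = Σ e^(−Eᵢ/kT) = e^(−0) + e^(−0.86807) + e^(−3.1358) + e^(−3.1549) + e^(−3.2314) = 1.0000 + 0.41976 + 0.043465 + 0.042643 + 0.039502 = 1.5454.
⟨E⟩ = Σ Eᵢ e^(−Eᵢ/kT) / Z = (0·1.0000 + 45.4·0.41976 + 164·0.043465 + 165·0.042643 + 169·0.039502) / 1.5454 = 25.8 meV.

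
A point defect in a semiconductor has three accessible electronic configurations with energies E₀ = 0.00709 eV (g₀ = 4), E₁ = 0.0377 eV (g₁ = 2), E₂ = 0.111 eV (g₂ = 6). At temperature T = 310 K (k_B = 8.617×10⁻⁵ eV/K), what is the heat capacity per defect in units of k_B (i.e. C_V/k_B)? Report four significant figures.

0.5014

k_BT = 8.617×10⁻⁵ × 310 K = 0.0267127 eV.
Eᵢ/kT = 0.265417, 1.41131, 4.15533.
Z = Σ gᵢe^(−Eᵢ/kT) = 4·e^(−0.265417) + 2·e^(−1.41131) + 6·e^(−4.15533) = 3.06754 + 0.487647 + 0.0940837 = 3.64927.
⟨E⟩ = 0.0138593 eV, ⟨E²⟩ = 0.000549834 eV².
C_V/k_B = (⟨E²⟩ − ⟨E⟩²)/(kT)² = (0.000549834 − 0.000192080)/0.000713568 = 0.5014.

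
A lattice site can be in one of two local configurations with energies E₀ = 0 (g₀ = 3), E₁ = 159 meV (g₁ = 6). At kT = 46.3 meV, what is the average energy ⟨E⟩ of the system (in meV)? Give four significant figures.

9.635 meV

Eᵢ/kT = 0, 3.43413.
Z = Σ gᵢe^(−Eᵢ/kT) = 3·e^(−0) + 6·e^(−3.43413) = 3.00000 + 0.193521 = 3.19352.
⟨E⟩ = Σ Eᵢ gᵢe^(−Eᵢ/kT) / Z = (0·3.00000 + 159·0.193521) / 3.19352 = 9.635 meV.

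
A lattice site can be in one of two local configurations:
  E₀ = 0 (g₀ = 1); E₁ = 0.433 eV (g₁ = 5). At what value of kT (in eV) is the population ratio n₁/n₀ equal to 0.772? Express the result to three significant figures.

0.232 eV

n₁/n₀ = (g₁/g₀) exp[−(E₁−E₀)/kT] = 0.772.
⇒ (E₁−E₀)/kT = ln((5/1)/0.772) = ln(6.4767) = 1.8682.
kT = 0.433 eV / 1.8682 = 0.232 eV.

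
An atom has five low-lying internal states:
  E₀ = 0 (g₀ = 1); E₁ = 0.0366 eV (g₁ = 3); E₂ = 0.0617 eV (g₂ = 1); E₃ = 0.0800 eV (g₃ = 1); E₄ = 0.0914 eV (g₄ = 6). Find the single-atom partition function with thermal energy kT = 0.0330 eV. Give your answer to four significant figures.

Z = 2.608

Eᵢ/kT = 0, 1.10909, 1.86970, 2.42424, 2.76970.
Z = Σ gᵢe^(−Eᵢ/kT) = 1·e^(−0) + 3·e^(−1.10909) + 1·e^(−1.86970) + 1·e^(−2.42424) + 6·e^(−2.76970) = 1.00000 + 0.989577 + 0.154170 + 0.0885454 + 0.376085 = 2.60838.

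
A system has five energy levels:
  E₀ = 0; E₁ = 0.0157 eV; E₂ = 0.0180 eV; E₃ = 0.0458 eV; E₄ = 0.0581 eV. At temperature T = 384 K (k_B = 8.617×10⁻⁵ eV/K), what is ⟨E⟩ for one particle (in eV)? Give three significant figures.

0.0159 eV

k_BT = 8.617×10⁻⁵ × 384 K = 0.033089 eV.
Eᵢ/kT = 0, 0.47448, 0.54399, 1.3841, 1.7559.
Z = Σ e^(−Eᵢ/kT) = e^(−0) + e^(−0.47448) + e^(−0.54399) + e^(−1.3841) + e^(−1.7559) = 1.0000 + 0.62221 + 0.58043 + 0.25055 + 0.17275 = 2.6259.
⟨E⟩ = Σ Eᵢ e^(−Eᵢ/kT) / Z = (0·1.0000 + 0.0157·0.62221 + 0.0180·0.58043 + 0.0458·0.25055 + 0.0581·0.17275) / 2.6259 = 0.0159 eV.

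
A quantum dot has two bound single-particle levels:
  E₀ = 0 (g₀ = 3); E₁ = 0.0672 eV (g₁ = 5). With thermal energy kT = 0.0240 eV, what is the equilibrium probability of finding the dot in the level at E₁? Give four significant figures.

0.09202

Eᵢ/kT = 0, 2.80000.
Z = Σ gᵢe^(−Eᵢ/kT) = 3·e^(−0) + 5·e^(−2.80000) = 3.00000 + 0.304050 = 3.30405.
P₁ = g₁ e^(−E₁/kT) / Z = 0.304050/3.30405 = 0.09202.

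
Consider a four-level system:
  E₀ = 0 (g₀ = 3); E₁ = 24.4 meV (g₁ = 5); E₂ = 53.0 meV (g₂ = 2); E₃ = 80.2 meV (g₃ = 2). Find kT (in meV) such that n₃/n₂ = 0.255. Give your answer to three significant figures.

n₃/n₂ = (g₃/g₂) exp[−(E₃−E₂)/kT] = 0.255.
⇒ (E₃−E₂)/kT = ln((2/2)/0.255) = ln(3.9216) = 1.3665.
kT = 27.2 meV / 1.3665 = 19.9 meV.

19.9 meV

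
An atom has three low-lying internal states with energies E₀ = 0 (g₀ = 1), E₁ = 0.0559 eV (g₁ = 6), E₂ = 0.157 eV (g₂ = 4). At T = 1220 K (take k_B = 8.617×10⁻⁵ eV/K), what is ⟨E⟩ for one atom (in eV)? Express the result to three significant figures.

0.0623 eV

k_BT = 8.617×10⁻⁵ × 1220 K = 0.10513 eV.
Eᵢ/kT = 0, 0.53172, 1.4934.
Z = Σ gᵢe^(−Eᵢ/kT) = 1·e^(−0) + 6·e^(−0.53172) + 4·e^(−1.4934) = 1.0000 + 3.5256 + 0.89843 = 5.4240.
⟨E⟩ = Σ Eᵢ gᵢe^(−Eᵢ/kT) / Z = (0·1.0000 + 0.0559·3.5256 + 0.157·0.89843) / 5.4240 = 0.0623 eV.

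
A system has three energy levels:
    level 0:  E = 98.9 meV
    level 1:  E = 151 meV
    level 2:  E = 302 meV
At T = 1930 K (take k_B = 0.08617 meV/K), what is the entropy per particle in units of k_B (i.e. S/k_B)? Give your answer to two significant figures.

1.0

k_BT = 0.08617 × 1930 K = 166.3 meV.
Eᵢ/kT = 0.5947, 0.9080, 1.816.
Z = Σ e^(−Eᵢ/kT) = e^(−0.5947) + e^(−0.9080) + e^(−1.816) = 0.5517 + 0.4033 + 0.1627 = 1.118.
⟨E⟩ = Σ EᵢPᵢ = 147.2 meV.
S/k_B = ln Z + ⟨E⟩/kT = ln(1.118) + 147.2/166.3 = 0.1115 + 0.8851 = 1.0.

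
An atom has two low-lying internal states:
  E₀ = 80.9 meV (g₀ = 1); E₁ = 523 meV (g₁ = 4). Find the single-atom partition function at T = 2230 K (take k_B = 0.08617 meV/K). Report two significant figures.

Z = 0.92

k_BT = 0.08617 × 2230 K = 192.2 meV.
Eᵢ/kT = 0.4209, 2.721.
Z = Σ gᵢe^(−Eᵢ/kT) = 1·e^(−0.4209) + 4·e^(−2.721) = 0.6565 + 0.2632 = 0.9197.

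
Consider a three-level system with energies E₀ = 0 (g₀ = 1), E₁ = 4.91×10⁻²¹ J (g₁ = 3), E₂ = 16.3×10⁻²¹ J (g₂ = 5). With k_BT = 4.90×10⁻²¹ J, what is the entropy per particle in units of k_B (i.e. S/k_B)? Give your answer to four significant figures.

1.570

Eᵢ/kT = 0, 1.00204, 3.32653.
Z = Σ gᵢe^(−Eᵢ/kT) = 1·e^(−0) + 3·e^(−1.00204) + 5·e^(−3.32653) = 1.00000 + 1.10139 + 0.179588 = 2.28098.
⟨E⟩ = Σ EᵢPᵢ = 3.65418 ×10⁻²¹ J.
S/k_B = ln Z + ⟨E⟩/kT = ln(2.28098) + 3.65418/4.90 = 0.824605 + 0.745751 = 1.570.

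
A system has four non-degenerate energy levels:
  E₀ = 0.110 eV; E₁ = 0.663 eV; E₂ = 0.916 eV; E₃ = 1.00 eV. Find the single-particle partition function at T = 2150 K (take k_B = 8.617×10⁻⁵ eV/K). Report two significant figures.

k_BT = 8.617×10⁻⁵ × 2150 K = 0.1853 eV.
Eᵢ/kT = 0.5936, 3.578, 4.943, 5.397.
Z = Σ e^(−Eᵢ/kT) = e^(−0.5936) + e^(−3.578) + e^(−4.943) + e^(−5.397) = 0.5523 + 0.02793 + 0.007133 + 0.004530 = 0.5919.

Z = 0.59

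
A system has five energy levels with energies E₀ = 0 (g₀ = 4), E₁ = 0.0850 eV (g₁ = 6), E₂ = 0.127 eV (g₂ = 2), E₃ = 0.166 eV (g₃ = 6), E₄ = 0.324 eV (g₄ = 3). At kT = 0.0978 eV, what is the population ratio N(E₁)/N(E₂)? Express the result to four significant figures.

4.609

n₁/n₂ = (g₁/g₂) exp[−(E₁−E₂)/kT] = (6/2) × exp(−(-0.0420 eV)/(0.0978 eV)) = (6/2) × exp(0.429448) = 4.609.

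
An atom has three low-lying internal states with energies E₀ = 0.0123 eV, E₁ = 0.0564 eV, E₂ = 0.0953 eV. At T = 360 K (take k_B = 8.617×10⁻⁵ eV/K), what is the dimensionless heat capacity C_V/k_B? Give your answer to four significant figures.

0.5865

k_BT = 8.617×10⁻⁵ × 360 K = 0.0310212 eV.
Eᵢ/kT = 0.396503, 1.81811, 3.07209.
Z = Σ e^(−Eᵢ/kT) = e^(−0.396503) + e^(−1.81811) + e^(−3.07209) = 0.672668 + 0.162332 + 0.0463242 = 0.881324.
⟨E⟩ = 0.0247855 eV, ⟨E²⟩ = 0.00117875 eV².
C_V/k_B = (⟨E²⟩ − ⟨E⟩²)/(kT)² = (0.00117875 − 0.000614321)/0.000962315 = 0.5865.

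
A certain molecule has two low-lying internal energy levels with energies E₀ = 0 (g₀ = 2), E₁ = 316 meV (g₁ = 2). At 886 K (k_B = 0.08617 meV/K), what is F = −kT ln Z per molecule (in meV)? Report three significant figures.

k_BT = 0.08617 × 886 K = 76.347 meV.
Eᵢ/kT = 0, 4.1390.
Z = Σ gᵢe^(−Eᵢ/kT) = 2·e^(−0) + 2·e^(−4.1390) = 2.0000 + 0.031878 = 2.0319.
F = −kT ln Z = −76.347 × ln(2.0319) = −76.347 × 0.70897 = -54.1 meV.

-54.1 meV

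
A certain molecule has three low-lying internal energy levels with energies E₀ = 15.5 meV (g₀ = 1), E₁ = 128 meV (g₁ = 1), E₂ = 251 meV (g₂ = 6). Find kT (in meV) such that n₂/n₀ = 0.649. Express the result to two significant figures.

n₂/n₀ = (g₂/g₀) exp[−(E₂−E₀)/kT] = 0.649.
⇒ (E₂−E₀)/kT = ln((6/1)/0.649) = ln(9.245) = 2.224.
kT = 235.5 meV / 2.224 = 110 meV.

110 meV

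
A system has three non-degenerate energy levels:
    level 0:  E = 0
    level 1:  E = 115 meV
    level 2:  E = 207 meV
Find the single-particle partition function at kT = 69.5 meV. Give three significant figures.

Eᵢ/kT = 0, 1.6547, 2.9784.
Z = Σ e^(−Eᵢ/kT) = e^(−0) + e^(−1.6547) + e^(−2.9784) = 1.0000 + 0.19115 + 0.050874 = 1.2420.

Z = 1.24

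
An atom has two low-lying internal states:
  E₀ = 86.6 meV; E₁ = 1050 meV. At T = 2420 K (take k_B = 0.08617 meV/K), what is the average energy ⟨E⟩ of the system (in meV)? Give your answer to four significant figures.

k_BT = 0.08617 × 2420 K = 208.531 meV.
Eᵢ/kT = 0.415286, 5.03522.
Z = Σ e^(−Eᵢ/kT) = e^(−0.415286) + e^(−5.03522) = 0.660151 + 0.00650477 = 0.666656.
⟨E⟩ = Σ Eᵢ e^(−Eᵢ/kT) / Z = (86.6·0.660151 + 1050·0.00650477) / 0.666656 = 96.00 meV.

96.00 meV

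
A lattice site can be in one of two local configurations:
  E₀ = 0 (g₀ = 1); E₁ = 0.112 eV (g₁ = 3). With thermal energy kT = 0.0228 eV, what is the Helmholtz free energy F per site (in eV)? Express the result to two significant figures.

Eᵢ/kT = 0, 4.912.
Z = Σ gᵢe^(−Eᵢ/kT) = 1·e^(−0) + 3·e^(−4.912) = 1.000 + 0.02207 = 1.022.
F = −kT ln Z = −0.0228 × ln(1.022) = −0.0228 × 0.02176 = -0.00050 eV.

-0.00050 eV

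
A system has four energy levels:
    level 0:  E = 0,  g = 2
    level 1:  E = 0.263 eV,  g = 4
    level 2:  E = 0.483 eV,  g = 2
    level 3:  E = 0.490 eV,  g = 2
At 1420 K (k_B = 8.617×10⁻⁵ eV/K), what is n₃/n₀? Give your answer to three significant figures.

k_BT = 8.617×10⁻⁵ × 1420 K = 0.12236 eV.
n₃/n₀ = (g₃/g₀) exp[−(E₃−E₀)/kT] = (2/2) × exp(−(0.490 eV)/(0.12236 eV)) = (2/2) × exp(-4.0046) = 0.0182.

0.0182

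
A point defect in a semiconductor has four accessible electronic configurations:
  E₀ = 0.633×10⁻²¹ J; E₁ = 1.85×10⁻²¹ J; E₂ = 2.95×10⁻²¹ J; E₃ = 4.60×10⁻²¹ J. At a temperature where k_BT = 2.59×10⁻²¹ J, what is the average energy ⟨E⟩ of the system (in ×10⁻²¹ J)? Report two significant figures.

Eᵢ/kT = 0.2444, 0.7143, 1.139, 1.776.
Z = Σ e^(−Eᵢ/kT) = e^(−0.2444) + e^(−0.7143) + e^(−1.139) + e^(−1.776) = 0.7832 + 0.4895 + 0.3201 + 0.1693 = 1.762.
⟨E⟩ = Σ Eᵢ e^(−Eᵢ/kT) / Z = (0.633·0.7832 + 1.85·0.4895 + 2.95·0.3201 + 4.60·0.1693) / 1.762 = 1.8 ×10⁻²¹ J.

1.8 ×10⁻²¹ J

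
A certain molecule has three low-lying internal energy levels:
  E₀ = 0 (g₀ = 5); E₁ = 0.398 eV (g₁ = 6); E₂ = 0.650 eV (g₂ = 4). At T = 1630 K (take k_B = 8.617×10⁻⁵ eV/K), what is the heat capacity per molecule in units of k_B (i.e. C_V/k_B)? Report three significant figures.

k_BT = 8.617×10⁻⁵ × 1630 K = 0.14046 eV.
Eᵢ/kT = 0, 2.8335, 4.6277.
Z = Σ gᵢe^(−Eᵢ/kT) = 5·e^(−0) + 6·e^(−2.8335) + 4·e^(−4.6277) = 5.0000 + 0.35284 + 0.039109 = 5.3919.
⟨E⟩ = 0.030759 eV, ⟨E²⟩ = 0.013430 eV².
C_V/k_B = (⟨E²⟩ − ⟨E⟩²)/(kT)² = (0.013430 − 0.00094612)/0.019729 = 0.633.

0.633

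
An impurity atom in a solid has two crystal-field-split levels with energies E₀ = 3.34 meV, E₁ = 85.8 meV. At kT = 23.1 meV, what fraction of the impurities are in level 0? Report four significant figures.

0.9726

Eᵢ/kT = 0.144589, 3.71429.
Z = Σ e^(−Eᵢ/kT) = e^(−0.144589) + e^(−3.71429) = 0.865378 + 0.0243727 = 0.889751.
P₀ = e^(−E₀/kT) / Z = 0.865378/0.889751 = 0.9726.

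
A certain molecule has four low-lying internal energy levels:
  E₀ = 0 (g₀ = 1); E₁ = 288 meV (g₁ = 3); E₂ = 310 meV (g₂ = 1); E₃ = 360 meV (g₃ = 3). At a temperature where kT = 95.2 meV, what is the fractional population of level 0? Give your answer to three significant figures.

0.798

Eᵢ/kT = 0, 3.0252, 3.2563, 3.7815.
Z = Σ gᵢe^(−Eᵢ/kT) = 1·e^(−0) + 3·e^(−3.0252) + 1·e^(−3.2563) + 3·e^(−3.7815) = 1.0000 + 0.14564 + 0.038531 + 0.068365 = 1.2525.
P₀ = g₀ e^(−E₀/kT) / Z = 1.0000/1.2525 = 0.798.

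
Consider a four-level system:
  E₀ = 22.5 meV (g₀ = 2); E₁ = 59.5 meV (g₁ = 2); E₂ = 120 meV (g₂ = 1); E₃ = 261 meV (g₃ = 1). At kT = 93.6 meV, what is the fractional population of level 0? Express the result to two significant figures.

Eᵢ/kT = 0.2404, 0.6357, 1.282, 2.788.
Z = Σ gᵢe^(−Eᵢ/kT) = 2·e^(−0.2404) + 2·e^(−0.6357) + 1·e^(−1.282) + 1·e^(−2.788) = 1.573 + 1.059 + 0.2775 + 0.06154 = 2.971.
P₀ = g₀ e^(−E₀/kT) / Z = 1.573/2.971 = 0.53.

0.53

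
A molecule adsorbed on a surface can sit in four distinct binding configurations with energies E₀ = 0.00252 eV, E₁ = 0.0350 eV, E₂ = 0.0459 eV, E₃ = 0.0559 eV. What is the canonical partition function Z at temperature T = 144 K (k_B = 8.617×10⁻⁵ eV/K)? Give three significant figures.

k_BT = 8.617×10⁻⁵ × 144 K = 0.012408 eV.
Eᵢ/kT = 0.20309, 2.8208, 3.6992, 4.5052.
Z = Σ e^(−Eᵢ/kT) = e^(−0.20309) + e^(−2.8208) + e^(−3.6992) + e^(−4.5052) = 0.81620 + 0.059558 + 0.024743 + 0.011051 = 0.91155.

Z = 0.912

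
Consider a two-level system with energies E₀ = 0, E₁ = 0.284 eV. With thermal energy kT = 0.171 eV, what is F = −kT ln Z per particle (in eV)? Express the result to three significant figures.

Eᵢ/kT = 0, 1.6608.
Z = Σ e^(−Eᵢ/kT) = e^(−0) + e^(−1.6608) = 1.0000 + 0.18999 = 1.1900.
F = −kT ln Z = −0.171 × ln(1.1900) = −0.171 × 0.17395 = -0.0297 eV.

-0.0297 eV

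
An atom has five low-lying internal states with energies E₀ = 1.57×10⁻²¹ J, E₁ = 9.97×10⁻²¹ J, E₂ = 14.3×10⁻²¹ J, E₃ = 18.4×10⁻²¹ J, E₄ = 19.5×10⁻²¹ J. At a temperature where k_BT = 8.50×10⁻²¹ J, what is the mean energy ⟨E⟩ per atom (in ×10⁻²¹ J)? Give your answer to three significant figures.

7.21 ×10⁻²¹ J

Eᵢ/kT = 0.18471, 1.1729, 1.6824, 2.1647, 2.2941.
Z = Σ e^(−Eᵢ/kT) = e^(−0.18471) + e^(−1.1729) + e^(−1.6824) + e^(−2.1647) + e^(−2.2941) = 0.83135 + 0.30947 + 0.18593 + 0.11478 + 0.10085 = 1.5424.
⟨E⟩ = Σ Eᵢ e^(−Eᵢ/kT) / Z = (1.57·0.83135 + 9.97·0.30947 + 14.3·0.18593 + 18.4·0.11478 + 19.5·0.10085) / 1.5424 = 7.21 ×10⁻²¹ J.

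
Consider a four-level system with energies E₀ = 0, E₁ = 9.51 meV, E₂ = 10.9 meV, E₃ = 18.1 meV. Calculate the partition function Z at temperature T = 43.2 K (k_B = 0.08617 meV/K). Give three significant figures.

k_BT = 0.08617 × 43.2 K = 3.7225 meV.
Eᵢ/kT = 0, 2.5547, 2.9281, 4.8623.
Z = Σ e^(−Eᵢ/kT) = e^(−0) + e^(−2.5547) + e^(−2.9281) + e^(−4.8623) = 1.0000 + 0.077716 + 0.053499 + 0.0077327 = 1.1389.

Z = 1.14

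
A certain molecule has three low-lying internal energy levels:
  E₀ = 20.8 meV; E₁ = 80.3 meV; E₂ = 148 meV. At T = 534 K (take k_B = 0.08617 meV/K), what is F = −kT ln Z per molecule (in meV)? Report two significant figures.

7.4 meV

k_BT = 0.08617 × 534 K = 46.01 meV.
Eᵢ/kT = 0.4521, 1.745, 3.217.
Z = Σ e^(−Eᵢ/kT) = e^(−0.4521) + e^(−1.745) + e^(−3.217) = 0.6363 + 0.1746 + 0.04008 = 0.8510.
F = −kT ln Z = −46.01 × ln(0.8510) = −46.01 × -0.1613 = 7.4 meV.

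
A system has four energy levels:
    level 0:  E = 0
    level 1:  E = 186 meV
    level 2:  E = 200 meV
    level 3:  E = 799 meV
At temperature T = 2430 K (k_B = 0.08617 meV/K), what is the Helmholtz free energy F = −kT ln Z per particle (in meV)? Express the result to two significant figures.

k_BT = 0.08617 × 2430 K = 209.4 meV.
Eᵢ/kT = 0, 0.8883, 0.9551, 3.816.
Z = Σ e^(−Eᵢ/kT) = e^(−0) + e^(−0.8883) + e^(−0.9551) + e^(−3.816) = 1.000 + 0.4114 + 0.3848 + 0.02202 = 1.818.
F = −kT ln Z = −209.4 × ln(1.818) = −209.4 × 0.5977 = -130 meV.

-130 meV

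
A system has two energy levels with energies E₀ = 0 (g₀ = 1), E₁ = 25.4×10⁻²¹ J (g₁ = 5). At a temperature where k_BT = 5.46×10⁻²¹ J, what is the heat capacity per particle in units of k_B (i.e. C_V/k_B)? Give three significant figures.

Eᵢ/kT = 0, 4.6520.
Z = Σ gᵢe^(−Eᵢ/kT) = 1·e^(−0) + 5·e^(−4.6520) = 1.0000 + 0.047712 = 1.0477.
⟨E⟩ = 1.1567, ⟨E²⟩ = 29.380.
C_V/k_B = (⟨E²⟩ − ⟨E⟩²)/(kT)² = (29.380 − 1.3380)/29.812 = 0.941.

0.941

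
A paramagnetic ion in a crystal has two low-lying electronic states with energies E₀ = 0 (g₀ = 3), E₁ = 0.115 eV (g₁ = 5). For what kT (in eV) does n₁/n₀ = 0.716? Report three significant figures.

n₁/n₀ = (g₁/g₀) exp[−(E₁−E₀)/kT] = 0.716.
⇒ (E₁−E₀)/kT = ln((5/3)/0.716) = ln(2.3277) = 0.84488.
kT = 0.115 eV / 0.84488 = 0.136 eV.

0.136 eV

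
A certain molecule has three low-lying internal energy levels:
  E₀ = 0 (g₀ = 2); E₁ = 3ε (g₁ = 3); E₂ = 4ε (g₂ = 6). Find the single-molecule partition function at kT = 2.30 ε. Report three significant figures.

Eᵢ/kT = 0, 1.3043, 1.7391.
Z = Σ gᵢe^(−Eᵢ/kT) = 2·e^(−0) + 3·e^(−1.3043) + 6·e^(−1.7391) = 2.0000 + 0.81409 + 1.0541 = 3.8682.

Z = 3.87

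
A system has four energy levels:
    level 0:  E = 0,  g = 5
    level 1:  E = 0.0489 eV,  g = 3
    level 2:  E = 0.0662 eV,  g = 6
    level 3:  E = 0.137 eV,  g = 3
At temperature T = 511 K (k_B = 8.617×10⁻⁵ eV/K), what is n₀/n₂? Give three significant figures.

3.75

k_BT = 8.617×10⁻⁵ × 511 K = 0.044033 eV.
n₀/n₂ = (g₀/g₂) exp[−(E₀−E₂)/kT] = (5/6) × exp(−(-0.0662 eV)/(0.044033 eV)) = (5/6) × exp(1.5034) = 3.75.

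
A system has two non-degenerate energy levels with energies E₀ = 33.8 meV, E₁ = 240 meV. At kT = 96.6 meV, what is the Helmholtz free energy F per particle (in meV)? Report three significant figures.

23.0 meV

Eᵢ/kT = 0.34990, 2.4845.
Z = Σ e^(−Eᵢ/kT) = e^(−0.34990) + e^(−2.4845) = 0.70476 + 0.083367 = 0.78813.
F = −kT ln Z = −96.6 × ln(0.78813) = −96.6 × -0.23809 = 23.0 meV.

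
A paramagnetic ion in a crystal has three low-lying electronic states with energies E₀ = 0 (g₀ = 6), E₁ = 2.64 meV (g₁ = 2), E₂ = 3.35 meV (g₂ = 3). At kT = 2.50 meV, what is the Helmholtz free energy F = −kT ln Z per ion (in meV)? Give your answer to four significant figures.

-5.031 meV

Eᵢ/kT = 0, 1.05600, 1.34000.
Z = Σ gᵢe^(−Eᵢ/kT) = 6·e^(−0) + 2·e^(−1.05600) + 3·e^(−1.34000) = 6.00000 + 0.695689 + 0.785537 = 7.48123.
F = −kT ln Z = −2.50 × ln(7.48123) = −2.50 × 2.01240 = -5.031 meV.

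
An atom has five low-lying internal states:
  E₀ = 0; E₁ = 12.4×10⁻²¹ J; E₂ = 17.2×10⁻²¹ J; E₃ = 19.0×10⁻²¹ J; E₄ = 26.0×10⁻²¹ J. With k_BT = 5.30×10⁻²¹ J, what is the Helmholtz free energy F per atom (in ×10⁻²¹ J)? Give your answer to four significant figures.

-0.8342 ×10⁻²¹ J

Eᵢ/kT = 0, 2.33962, 3.24528, 3.58491, 4.90566.
Z = Σ e^(−Eᵢ/kT) = e^(−0) + e^(−2.33962) + e^(−3.24528) + e^(−3.58491) + e^(−4.90566) = 1.00000 + 0.0963642 + 0.0389577 + 0.0277392 + 0.00740455 = 1.17047.
F = −kT ln Z = −5.30 × ln(1.17047) = −5.30 × 0.157405 = -0.8342 ×10⁻²¹ J.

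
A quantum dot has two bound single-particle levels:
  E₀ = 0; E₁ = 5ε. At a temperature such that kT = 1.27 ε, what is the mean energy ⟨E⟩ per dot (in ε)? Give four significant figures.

0.09567 ε

Eᵢ/kT = 0, 3.93701.
Z = Σ e^(−Eᵢ/kT) = e^(−0) + e^(−3.93701) = 1.00000 + 0.0195065 = 1.01951.
⟨E⟩ = Σ Eᵢ e^(−Eᵢ/kT) / Z = (0·1.00000 + 5·0.0195065) / 1.01951 = 0.09567 ε.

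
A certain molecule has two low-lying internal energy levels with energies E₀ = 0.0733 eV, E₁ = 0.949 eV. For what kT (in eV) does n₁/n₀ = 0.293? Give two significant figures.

n₁/n₀ = exp[−(E₁−E₀)/kT] = 0.293.
⇒ (E₁−E₀)/kT = ln(1/0.293) = ln(3.413) = 1.228.
kT = 0.8757 eV / 1.228 = 0.71 eV.

0.71 eV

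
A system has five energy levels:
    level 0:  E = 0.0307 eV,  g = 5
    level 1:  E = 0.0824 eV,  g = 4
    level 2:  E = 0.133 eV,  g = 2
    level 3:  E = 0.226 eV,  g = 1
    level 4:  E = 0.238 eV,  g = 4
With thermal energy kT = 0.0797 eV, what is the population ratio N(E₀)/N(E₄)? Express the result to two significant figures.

n₀/n₄ = (g₀/g₄) exp[−(E₀−E₄)/kT] = (5/4) × exp(−(-0.2073 eV)/(0.0797 eV)) = (5/4) × exp(2.601) = 17.

17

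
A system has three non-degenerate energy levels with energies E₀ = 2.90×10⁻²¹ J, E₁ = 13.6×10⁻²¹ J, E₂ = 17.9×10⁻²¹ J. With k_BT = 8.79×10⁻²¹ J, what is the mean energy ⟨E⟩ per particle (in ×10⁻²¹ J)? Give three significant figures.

Eᵢ/kT = 0.32992, 1.5472, 2.0364.
Z = Σ e^(−Eᵢ/kT) = e^(−0.32992) + e^(−1.5472) + e^(−2.0364) = 0.71898 + 0.21284 + 0.13050 = 1.0623.
⟨E⟩ = Σ Eᵢ e^(−Eᵢ/kT) / Z = (2.90·0.71898 + 13.6·0.21284 + 17.9·0.13050) / 1.0623 = 6.89 ×10⁻²¹ J.

6.89 ×10⁻²¹ J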